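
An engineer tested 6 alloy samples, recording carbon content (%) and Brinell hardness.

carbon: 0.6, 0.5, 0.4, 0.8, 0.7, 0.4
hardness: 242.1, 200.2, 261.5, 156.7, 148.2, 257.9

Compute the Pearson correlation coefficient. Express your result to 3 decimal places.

n = 6, Σx = 3.4, Σy = 1266.6, Σx² = 2.06, Σy² = 280105.24, Σxy = 682.22
nΣxy − ΣxΣy = 4093.32 − 4306.44 = -213.12
nΣx² − (Σx)² = 12.36 − 11.56 = 0.8; nΣy² − (Σy)² = 1680631.44 − 1604275.56 = 76355.88
r = -213.12 / √(0.8 × 76355.88) = -213.12 / 247.1532 ≈ -0.862

-0.862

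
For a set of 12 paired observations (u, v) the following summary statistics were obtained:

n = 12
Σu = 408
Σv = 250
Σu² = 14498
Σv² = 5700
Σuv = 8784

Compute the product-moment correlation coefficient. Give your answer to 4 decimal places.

r = (nΣuv − ΣuΣv) / √[(nΣu² − (Σu)²)(nΣv² − (Σv)²)]
Numerator: 12×8784 − 408×250 = 3408
Denominator: √[(173976 − 166464)(68400 − 62500)] = √[7512 × 5900] = 6657.3869
r = 3408 / 6657.3869 ≈ 0.5119

0.5119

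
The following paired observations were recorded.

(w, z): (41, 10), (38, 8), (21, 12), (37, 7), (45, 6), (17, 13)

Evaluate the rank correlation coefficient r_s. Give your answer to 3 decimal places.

-0.771

Rank w: 5, 4, 2, 3, 6, 1
Rank z: 4, 3, 5, 2, 1, 6
d = rank(w) − rank(z): 1, 1, -3, 1, 5, -5; Σd² = 62
ρ = 1 − 6Σd² / [n(n²−1)] = 1 − 6×62 / (6×35) = 1 − 372/210 ≈ -0.771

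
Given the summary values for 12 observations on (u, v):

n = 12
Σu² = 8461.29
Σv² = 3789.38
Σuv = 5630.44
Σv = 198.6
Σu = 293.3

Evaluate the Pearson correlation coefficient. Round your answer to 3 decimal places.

0.963

r = (nΣuv − ΣuΣv) / √[(nΣu² − (Σu)²)(nΣv² − (Σv)²)]
Numerator: 12×5630.44 − 293.3×198.6 = 9315.9
Denominator: √[(101535.48 − 86024.89)(45472.56 − 39441.96)] = √[15510.59 × 6030.6] = 9671.5130
r = 9315.9 / 9671.5130 ≈ 0.963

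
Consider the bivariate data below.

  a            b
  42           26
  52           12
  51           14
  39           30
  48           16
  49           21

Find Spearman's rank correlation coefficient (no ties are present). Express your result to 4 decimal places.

Rank a: 2, 6, 5, 1, 3, 4
Rank b: 5, 1, 2, 6, 3, 4
d = rank(a) − rank(b): -3, 5, 3, -5, 0, 0; Σd² = 68
ρ = 1 − 6Σd² / [n(n²−1)] = 1 − 6×68 / (6×35) = 1 − 408/210 ≈ -0.9429

-0.9429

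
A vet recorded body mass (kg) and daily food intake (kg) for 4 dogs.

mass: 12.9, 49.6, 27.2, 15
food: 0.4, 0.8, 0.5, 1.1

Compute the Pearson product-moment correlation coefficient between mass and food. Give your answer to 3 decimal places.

n = 4, Σx = 104.7, Σy = 2.8, Σx² = 3591.41, Σy² = 2.26, Σxy = 74.94
nΣxy − ΣxΣy = 299.76 − 293.16 = 6.6
nΣx² − (Σx)² = 14365.64 − 10962.09 = 3403.55; nΣy² − (Σy)² = 9.04 − 7.84 = 1.2
r = 6.6 / √(3403.55 × 1.2) = 6.6 / 63.9082 ≈ 0.103

0.103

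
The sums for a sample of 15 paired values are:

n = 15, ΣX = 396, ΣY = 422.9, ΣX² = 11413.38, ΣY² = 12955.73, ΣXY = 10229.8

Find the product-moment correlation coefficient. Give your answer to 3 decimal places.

-0.939

r = (nΣXY − ΣXΣY) / √[(nΣX² − (ΣX)²)(nΣY² − (ΣY)²)]
Numerator: 15×10229.8 − 396×422.9 = -14021.4
Denominator: √[(171200.7 − 156816)(194335.95 − 178844.41)] = √[14384.7 × 15491.54] = 14927.8651
r = -14021.4 / 14927.8651 ≈ -0.939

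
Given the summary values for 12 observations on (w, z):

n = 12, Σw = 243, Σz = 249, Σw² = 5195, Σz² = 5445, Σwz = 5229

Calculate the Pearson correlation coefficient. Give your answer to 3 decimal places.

0.676

r = (nΣwz − ΣwΣz) / √[(nΣw² − (Σw)²)(nΣz² − (Σz)²)]
Numerator: 12×5229 − 243×249 = 2241
Denominator: √[(62340 − 59049)(65340 − 62001)] = √[3291 × 3339] = 3314.9131
r = 2241 / 3314.9131 ≈ 0.676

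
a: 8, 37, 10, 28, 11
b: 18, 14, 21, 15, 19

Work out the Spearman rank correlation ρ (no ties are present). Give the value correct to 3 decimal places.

-0.700

Rank a: 1, 5, 2, 4, 3
Rank b: 3, 1, 5, 2, 4
d = rank(a) − rank(b): -2, 4, -3, 2, -1; Σd² = 34
ρ = 1 − 6Σd² / [n(n²−1)] = 1 − 6×34 / (5×24) = 1 − 204/120 ≈ -0.700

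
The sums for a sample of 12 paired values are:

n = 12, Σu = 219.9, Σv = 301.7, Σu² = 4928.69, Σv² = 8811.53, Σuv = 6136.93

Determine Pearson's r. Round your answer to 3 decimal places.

0.579

r = (nΣuv − ΣuΣv) / √[(nΣu² − (Σu)²)(nΣv² − (Σv)²)]
Numerator: 12×6136.93 − 219.9×301.7 = 7299.33
Denominator: √[(59144.28 − 48356.01)(105738.36 − 91022.89)] = √[10788.27 × 14715.47] = 12599.7803
r = 7299.33 / 12599.7803 ≈ 0.579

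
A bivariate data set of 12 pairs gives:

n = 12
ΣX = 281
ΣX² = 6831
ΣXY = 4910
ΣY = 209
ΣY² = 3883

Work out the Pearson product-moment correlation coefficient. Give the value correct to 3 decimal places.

r = (nΣXY − ΣXΣY) / √[(nΣX² − (ΣX)²)(nΣY² − (ΣY)²)]
Numerator: 12×4910 − 281×209 = 191
Denominator: √[(81972 − 78961)(46596 − 43681)] = √[3011 × 2915] = 2962.6112
r = 191 / 2962.6112 ≈ 0.064

0.064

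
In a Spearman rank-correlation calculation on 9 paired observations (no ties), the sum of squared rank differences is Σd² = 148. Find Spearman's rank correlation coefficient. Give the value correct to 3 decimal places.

-0.233

ρ = 1 − 6Σd² / [n(n²−1)] = 1 − 6×148 / (9×80)
  = 1 − 888/720 = 1 − 1.2333 ≈ -0.233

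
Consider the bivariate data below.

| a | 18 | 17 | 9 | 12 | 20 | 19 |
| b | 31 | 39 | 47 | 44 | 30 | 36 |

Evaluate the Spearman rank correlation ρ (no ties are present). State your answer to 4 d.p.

-0.9429

Rank a: 4, 3, 1, 2, 6, 5
Rank b: 2, 4, 6, 5, 1, 3
d = rank(a) − rank(b): 2, -1, -5, -3, 5, 2; Σd² = 68
ρ = 1 − 6Σd² / [n(n²−1)] = 1 − 6×68 / (6×35) = 1 − 408/210 ≈ -0.9429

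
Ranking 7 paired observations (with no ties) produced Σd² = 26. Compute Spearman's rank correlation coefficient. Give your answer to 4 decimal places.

ρ = 1 − 6Σd² / [n(n²−1)] = 1 − 6×26 / (7×48)
  = 1 − 156/336 = 1 − 0.46429 ≈ 0.5357

0.5357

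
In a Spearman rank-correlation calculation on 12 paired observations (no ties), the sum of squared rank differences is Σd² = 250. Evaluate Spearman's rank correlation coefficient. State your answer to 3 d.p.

0.126

ρ = 1 − 6Σd² / [n(n²−1)] = 1 − 6×250 / (12×143)
  = 1 − 1500/1716 = 1 − 0.8741 ≈ 0.126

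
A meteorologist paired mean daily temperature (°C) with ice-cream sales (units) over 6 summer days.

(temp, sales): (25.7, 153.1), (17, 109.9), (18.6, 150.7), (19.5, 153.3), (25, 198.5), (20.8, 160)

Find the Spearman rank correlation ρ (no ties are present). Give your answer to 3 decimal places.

Rank temp: 6, 1, 2, 3, 5, 4
Rank sales: 3, 1, 2, 4, 6, 5
d = rank(temp) − rank(sales): 3, 0, 0, -1, -1, -1; Σd² = 12
ρ = 1 − 6Σd² / [n(n²−1)] = 1 − 6×12 / (6×35) = 1 − 72/210 ≈ 0.657

0.657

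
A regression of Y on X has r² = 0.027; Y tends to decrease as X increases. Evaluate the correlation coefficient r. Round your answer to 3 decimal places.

-0.164

|r| = √0.027 = 0.164
The association is negative, so r = −0.164.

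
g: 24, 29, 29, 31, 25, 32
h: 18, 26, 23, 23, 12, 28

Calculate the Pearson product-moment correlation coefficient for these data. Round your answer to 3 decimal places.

0.844

n = 6, Σg = 170, Σh = 130, Σg² = 4868, Σh² = 2986, Σgh = 3762
nΣgh − ΣgΣh = 22572 − 22100 = 472
nΣg² − (Σg)² = 29208 − 28900 = 308; nΣh² − (Σh)² = 17916 − 16900 = 1016
r = 472 / √(308 × 1016) = 472 / 559.3997 ≈ 0.844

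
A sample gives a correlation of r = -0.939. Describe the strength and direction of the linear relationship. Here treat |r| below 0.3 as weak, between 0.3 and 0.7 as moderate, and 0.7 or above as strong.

strong negative

r = -0.939 < 0 so the relationship is negative.
|r| = 0.939, which falls in the strong range.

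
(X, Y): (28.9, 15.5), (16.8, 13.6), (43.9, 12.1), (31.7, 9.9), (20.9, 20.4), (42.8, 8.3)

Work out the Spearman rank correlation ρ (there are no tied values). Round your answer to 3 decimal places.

-0.657

Rank X: 3, 1, 6, 4, 2, 5
Rank Y: 5, 4, 3, 2, 6, 1
d = rank(X) − rank(Y): -2, -3, 3, 2, -4, 4; Σd² = 58
ρ = 1 − 6Σd² / [n(n²−1)] = 1 − 6×58 / (6×35) = 1 − 348/210 ≈ -0.657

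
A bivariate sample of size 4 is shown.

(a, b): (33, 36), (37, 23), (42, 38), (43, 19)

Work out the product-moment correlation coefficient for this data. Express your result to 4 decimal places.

n = 4, Σa = 155, Σb = 116, Σa² = 6071, Σb² = 3630, Σab = 4452
nΣab − ΣaΣb = 17808 − 17980 = -172
nΣa² − (Σa)² = 24284 − 24025 = 259; nΣb² − (Σb)² = 14520 − 13456 = 1064
r = -172 / √(259 × 1064) = -172 / 524.9533 ≈ -0.3276

-0.3276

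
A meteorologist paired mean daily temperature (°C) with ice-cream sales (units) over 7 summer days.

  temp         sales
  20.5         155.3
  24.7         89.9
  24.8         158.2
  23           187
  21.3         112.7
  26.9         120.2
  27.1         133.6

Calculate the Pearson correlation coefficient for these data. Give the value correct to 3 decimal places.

n = 7, Σx = 168.3, Σy = 956.9, Σx² = 4086.09, Σy² = 137194.63, Σxy = 22882.99
nΣxy − ΣxΣy = 160180.93 − 161046.27 = -865.34
nΣx² − (Σx)² = 28602.63 − 28324.89 = 277.74; nΣy² − (Σy)² = 960362.41 − 915657.61 = 44704.8
r = -865.34 / √(277.74 × 44704.8) = -865.34 / 3523.6786 ≈ -0.246

-0.246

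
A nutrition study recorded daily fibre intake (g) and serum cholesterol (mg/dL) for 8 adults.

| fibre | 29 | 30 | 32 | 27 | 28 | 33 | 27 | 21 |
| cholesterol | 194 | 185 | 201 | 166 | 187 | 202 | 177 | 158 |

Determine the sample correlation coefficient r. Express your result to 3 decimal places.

0.917

n = 8, Σx = 227, Σy = 1470, Σx² = 6537, Σy² = 271884, Σxy = 42089
nΣxy − ΣxΣy = 336712 − 333690 = 3022
nΣx² − (Σx)² = 52296 − 51529 = 767; nΣy² − (Σy)² = 2175072 − 2160900 = 14172
r = 3022 / √(767 × 14172) = 3022 / 3296.9568 ≈ 0.917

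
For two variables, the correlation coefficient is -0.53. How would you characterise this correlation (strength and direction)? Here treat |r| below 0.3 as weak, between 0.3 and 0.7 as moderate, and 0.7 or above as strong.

r = -0.53 < 0 so the relationship is negative.
|r| = 0.53, which falls in the moderate range.

moderate negative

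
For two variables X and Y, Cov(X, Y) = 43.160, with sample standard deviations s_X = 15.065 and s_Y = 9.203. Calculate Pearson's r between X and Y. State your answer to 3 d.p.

0.311

r = Cov(X,Y) / (s_X · s_Y) = 43.160 / (15.065 × 9.203)
  = 43.160 / 138.6432 ≈ 0.311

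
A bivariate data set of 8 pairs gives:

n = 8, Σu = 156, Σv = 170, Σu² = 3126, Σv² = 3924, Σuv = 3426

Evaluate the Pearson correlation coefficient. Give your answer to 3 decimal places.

0.686

r = (nΣuv − ΣuΣv) / √[(nΣu² − (Σu)²)(nΣv² − (Σv)²)]
Numerator: 8×3426 − 156×170 = 888
Denominator: √[(25008 − 24336)(31392 − 28900)] = √[672 × 2492] = 1294.0726
r = 888 / 1294.0726 ≈ 0.686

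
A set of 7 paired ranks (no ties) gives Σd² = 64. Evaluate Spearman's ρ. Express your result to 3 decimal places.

-0.143

ρ = 1 − 6Σd² / [n(n²−1)] = 1 − 6×64 / (7×48)
  = 1 − 384/336 = 1 − 1.1429 ≈ -0.143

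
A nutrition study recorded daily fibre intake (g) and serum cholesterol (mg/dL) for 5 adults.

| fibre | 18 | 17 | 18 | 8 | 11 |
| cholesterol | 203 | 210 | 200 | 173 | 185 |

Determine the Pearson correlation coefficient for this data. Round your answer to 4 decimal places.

n = 5, Σx = 72, Σy = 971, Σx² = 1122, Σy² = 189463, Σxy = 14243
nΣxy − ΣxΣy = 71215 − 69912 = 1303
nΣx² − (Σx)² = 5610 − 5184 = 426; nΣy² − (Σy)² = 947315 − 942841 = 4474
r = 1303 / √(426 × 4474) = 1303 / 1380.5521 ≈ 0.9438

0.9438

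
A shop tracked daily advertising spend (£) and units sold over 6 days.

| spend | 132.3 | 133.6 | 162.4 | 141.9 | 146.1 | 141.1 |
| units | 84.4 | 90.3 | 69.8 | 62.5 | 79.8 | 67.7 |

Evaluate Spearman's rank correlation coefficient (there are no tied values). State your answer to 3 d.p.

Rank spend: 1, 2, 6, 4, 5, 3
Rank units: 5, 6, 3, 1, 4, 2
d = rank(spend) − rank(units): -4, -4, 3, 3, 1, 1; Σd² = 52
ρ = 1 − 6Σd² / [n(n²−1)] = 1 − 6×52 / (6×35) = 1 − 312/210 ≈ -0.486

-0.486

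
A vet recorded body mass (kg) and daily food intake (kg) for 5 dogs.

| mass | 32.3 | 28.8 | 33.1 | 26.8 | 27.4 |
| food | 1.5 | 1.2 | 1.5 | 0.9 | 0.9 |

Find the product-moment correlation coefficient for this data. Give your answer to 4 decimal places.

0.9774

n = 5, Σx = 148.4, Σy = 6, Σx² = 4437.34, Σy² = 7.56, Σxy = 181.44
nΣxy − ΣxΣy = 907.2 − 890.4 = 16.8
nΣx² − (Σx)² = 22186.7 − 22022.56 = 164.14; nΣy² − (Σy)² = 37.8 − 36 = 1.8
r = 16.8 / √(164.14 × 1.8) = 16.8 / 17.1887 ≈ 0.9774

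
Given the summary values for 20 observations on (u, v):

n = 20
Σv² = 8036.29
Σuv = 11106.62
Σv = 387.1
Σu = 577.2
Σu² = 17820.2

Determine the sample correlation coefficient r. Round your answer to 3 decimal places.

r = (nΣuv − ΣuΣv) / √[(nΣu² − (Σu)²)(nΣv² − (Σv)²)]
Numerator: 20×11106.62 − 577.2×387.1 = -1301.72
Denominator: √[(356404 − 333159.84)(160725.8 − 149846.41)] = √[23244.16 × 10879.39] = 15902.2729
r = -1301.72 / 15902.2729 ≈ -0.082

-0.082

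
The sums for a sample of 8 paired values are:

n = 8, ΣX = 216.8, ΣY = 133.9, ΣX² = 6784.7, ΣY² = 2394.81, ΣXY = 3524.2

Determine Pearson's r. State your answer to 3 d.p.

-0.280

r = (nΣXY − ΣXΣY) / √[(nΣX² − (ΣX)²)(nΣY² − (ΣY)²)]
Numerator: 8×3524.2 − 216.8×133.9 = -835.92
Denominator: √[(54277.6 − 47002.24)(19158.48 − 17929.21)] = √[7275.36 × 1229.27] = 2990.5487
r = -835.92 / 2990.5487 ≈ -0.280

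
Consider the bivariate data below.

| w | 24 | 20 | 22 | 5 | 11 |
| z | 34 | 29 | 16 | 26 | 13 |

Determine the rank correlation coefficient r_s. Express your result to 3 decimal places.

Rank w: 5, 3, 4, 1, 2
Rank z: 5, 4, 2, 3, 1
d = rank(w) − rank(z): 0, -1, 2, -2, 1; Σd² = 10
ρ = 1 − 6Σd² / [n(n²−1)] = 1 − 6×10 / (5×24) = 1 − 60/120 ≈ 0.500

0.500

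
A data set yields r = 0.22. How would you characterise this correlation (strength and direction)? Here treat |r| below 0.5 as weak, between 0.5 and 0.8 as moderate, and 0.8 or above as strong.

weak positive

r = 0.22 > 0 so the relationship is positive.
|r| = 0.22, which falls in the weak range.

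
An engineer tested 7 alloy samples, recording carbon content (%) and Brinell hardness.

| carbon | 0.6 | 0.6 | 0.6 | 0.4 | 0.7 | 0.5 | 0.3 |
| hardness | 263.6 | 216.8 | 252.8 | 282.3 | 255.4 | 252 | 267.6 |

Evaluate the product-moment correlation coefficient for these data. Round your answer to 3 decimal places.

n = 7, Σx = 3.7, Σy = 1790.5, Σx² = 2.07, Σy² = 460431.25, Σxy = 937.9
nΣxy − ΣxΣy = 6565.3 − 6624.85 = -59.55
nΣx² − (Σx)² = 14.49 − 13.69 = 0.8; nΣy² − (Σy)² = 3223018.75 − 3205890.25 = 17128.5
r = -59.55 / √(0.8 × 17128.5) = -59.55 / 117.0590 ≈ -0.509

-0.509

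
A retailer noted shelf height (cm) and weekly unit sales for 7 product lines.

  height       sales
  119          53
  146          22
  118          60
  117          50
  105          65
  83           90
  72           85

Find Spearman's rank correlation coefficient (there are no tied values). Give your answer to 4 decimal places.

-0.8571

Rank height: 6, 7, 5, 4, 3, 2, 1
Rank sales: 3, 1, 4, 2, 5, 7, 6
d = rank(height) − rank(sales): 3, 6, 1, 2, -2, -5, -5; Σd² = 104
ρ = 1 − 6Σd² / [n(n²−1)] = 1 − 6×104 / (7×48) = 1 − 624/336 ≈ -0.8571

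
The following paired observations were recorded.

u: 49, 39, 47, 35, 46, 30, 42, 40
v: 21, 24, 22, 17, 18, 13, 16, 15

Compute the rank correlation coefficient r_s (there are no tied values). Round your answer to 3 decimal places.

Rank u: 8, 3, 7, 2, 6, 1, 5, 4
Rank v: 6, 8, 7, 4, 5, 1, 3, 2
d = rank(u) − rank(v): 2, -5, 0, -2, 1, 0, 2, 2; Σd² = 42
ρ = 1 − 6Σd² / [n(n²−1)] = 1 − 6×42 / (8×63) = 1 − 252/504 ≈ 0.500

0.500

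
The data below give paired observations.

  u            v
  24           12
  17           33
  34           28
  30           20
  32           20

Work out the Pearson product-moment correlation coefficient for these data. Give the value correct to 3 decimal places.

n = 5, Σu = 137, Σv = 113, Σu² = 3945, Σv² = 2817, Σuv = 3041
nΣuv − ΣuΣv = 15205 − 15481 = -276
nΣu² − (Σu)² = 19725 − 18769 = 956; nΣv² − (Σv)² = 14085 − 12769 = 1316
r = -276 / √(956 × 1316) = -276 / 1121.6488 ≈ -0.246

-0.246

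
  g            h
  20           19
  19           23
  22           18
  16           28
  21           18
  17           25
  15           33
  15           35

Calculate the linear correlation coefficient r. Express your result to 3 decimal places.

-0.958

n = 8, Σg = 145, Σh = 199, Σg² = 2681, Σh² = 5261, Σgh = 3484
nΣgh − ΣgΣh = 27872 − 28855 = -983
nΣg² − (Σg)² = 21448 − 21025 = 423; nΣh² − (Σh)² = 42088 − 39601 = 2487
r = -983 / √(423 × 2487) = -983 / 1025.6710 ≈ -0.958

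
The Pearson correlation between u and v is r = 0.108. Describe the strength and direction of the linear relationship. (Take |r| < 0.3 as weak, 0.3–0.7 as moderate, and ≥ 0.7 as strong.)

r = 0.108 > 0 so the relationship is positive.
|r| = 0.108, which falls in the weak range.

weak positive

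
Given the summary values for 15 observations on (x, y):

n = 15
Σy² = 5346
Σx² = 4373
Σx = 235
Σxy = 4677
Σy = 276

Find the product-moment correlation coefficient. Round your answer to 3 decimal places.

0.821

r = (nΣxy − ΣxΣy) / √[(nΣx² − (Σx)²)(nΣy² − (Σy)²)]
Numerator: 15×4677 − 235×276 = 5295
Denominator: √[(65595 − 55225)(80190 − 76176)] = √[10370 × 4014] = 6451.7579
r = 5295 / 6451.7579 ≈ 0.821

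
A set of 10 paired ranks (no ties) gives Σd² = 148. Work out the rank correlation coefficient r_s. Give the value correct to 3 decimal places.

0.103

ρ = 1 − 6Σd² / [n(n²−1)] = 1 − 6×148 / (10×99)
  = 1 − 888/990 = 1 − 0.8970 ≈ 0.103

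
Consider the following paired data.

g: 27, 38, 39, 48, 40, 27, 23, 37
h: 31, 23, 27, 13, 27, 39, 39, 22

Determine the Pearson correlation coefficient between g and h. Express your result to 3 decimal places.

n = 8, Σg = 279, Σh = 221, Σg² = 10225, Σh² = 6643, Σgh = 7232
nΣgh − ΣgΣh = 57856 − 61659 = -3803
nΣg² − (Σg)² = 81800 − 77841 = 3959; nΣh² − (Σh)² = 53144 − 48841 = 4303
r = -3803 / √(3959 × 4303) = -3803 / 4127.4177 ≈ -0.921

-0.921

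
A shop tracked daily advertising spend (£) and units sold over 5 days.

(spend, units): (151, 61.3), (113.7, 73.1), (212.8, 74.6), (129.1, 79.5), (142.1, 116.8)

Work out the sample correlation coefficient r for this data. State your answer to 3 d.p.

n = 5, Σx = 748.7, Σy = 405.3, Σx² = 117871.75, Σy² = 34628.95, Σxy = 60303.38
nΣxy − ΣxΣy = 301516.9 − 303448.11 = -1931.21
nΣx² − (Σx)² = 589358.75 − 560551.69 = 28807.06; nΣy² − (Σy)² = 173144.75 − 164268.09 = 8876.66
r = -1931.21 / √(28807.06 × 8876.66) = -1931.21 / 15990.9499 ≈ -0.121

-0.121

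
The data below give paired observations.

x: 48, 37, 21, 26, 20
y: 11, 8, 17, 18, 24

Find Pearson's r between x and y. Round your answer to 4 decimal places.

-0.8097

n = 5, Σx = 152, Σy = 78, Σx² = 5190, Σy² = 1374, Σxy = 2129
nΣxy − ΣxΣy = 10645 − 11856 = -1211
nΣx² − (Σx)² = 25950 − 23104 = 2846; nΣy² − (Σy)² = 6870 − 6084 = 786
r = -1211 / √(2846 × 786) = -1211 / 1495.6457 ≈ -0.8097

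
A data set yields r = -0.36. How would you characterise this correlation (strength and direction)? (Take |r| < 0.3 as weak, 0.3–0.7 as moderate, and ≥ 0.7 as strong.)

r = -0.36 < 0 so the relationship is negative.
|r| = 0.36, which falls in the moderate range.

moderate negative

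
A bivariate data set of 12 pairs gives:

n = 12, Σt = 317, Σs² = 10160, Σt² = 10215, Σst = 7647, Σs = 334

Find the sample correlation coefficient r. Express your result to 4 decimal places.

-0.9328

r = (nΣst − ΣsΣt) / √[(nΣs² − (Σs)²)(nΣt² − (Σt)²)]
Numerator: 12×7647 − 334×317 = -14114
Denominator: √[(121920 − 111556)(122580 − 100489)] = √[10364 × 22091] = 15131.1310
r = -14114 / 15131.1310 ≈ -0.9328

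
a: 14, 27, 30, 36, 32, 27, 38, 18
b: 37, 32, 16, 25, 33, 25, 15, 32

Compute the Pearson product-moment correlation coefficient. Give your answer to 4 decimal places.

-0.6962

n = 8, Σa = 222, Σb = 215, Σa² = 6642, Σb² = 6237, Σab = 5639
nΣab − ΣaΣb = 45112 − 47730 = -2618
nΣa² − (Σa)² = 53136 − 49284 = 3852; nΣb² − (Σb)² = 49896 − 46225 = 3671
r = -2618 / √(3852 × 3671) = -2618 / 3760.4111 ≈ -0.6962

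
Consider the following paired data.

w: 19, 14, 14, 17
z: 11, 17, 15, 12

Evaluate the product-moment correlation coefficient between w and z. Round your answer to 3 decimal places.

n = 4, Σw = 64, Σz = 55, Σw² = 1042, Σz² = 779, Σwz = 861
nΣwz − ΣwΣz = 3444 − 3520 = -76
nΣw² − (Σw)² = 4168 − 4096 = 72; nΣz² − (Σz)² = 3116 − 3025 = 91
r = -76 / √(72 × 91) = -76 / 80.9444 ≈ -0.939

-0.939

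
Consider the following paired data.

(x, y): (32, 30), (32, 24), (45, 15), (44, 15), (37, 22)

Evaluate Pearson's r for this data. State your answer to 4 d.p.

-0.9415

n = 5, Σx = 190, Σy = 106, Σx² = 7378, Σy² = 2410, Σxy = 3877
nΣxy − ΣxΣy = 19385 − 20140 = -755
nΣx² − (Σx)² = 36890 − 36100 = 790; nΣy² − (Σy)² = 12050 − 11236 = 814
r = -755 / √(790 × 814) = -755 / 801.9102 ≈ -0.9415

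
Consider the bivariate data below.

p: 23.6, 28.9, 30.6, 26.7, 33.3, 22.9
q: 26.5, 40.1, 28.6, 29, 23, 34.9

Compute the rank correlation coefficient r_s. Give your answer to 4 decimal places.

Rank p: 2, 4, 5, 3, 6, 1
Rank q: 2, 6, 3, 4, 1, 5
d = rank(p) − rank(q): 0, -2, 2, -1, 5, -4; Σd² = 50
ρ = 1 − 6Σd² / [n(n²−1)] = 1 − 6×50 / (6×35) = 1 − 300/210 ≈ -0.4286

-0.4286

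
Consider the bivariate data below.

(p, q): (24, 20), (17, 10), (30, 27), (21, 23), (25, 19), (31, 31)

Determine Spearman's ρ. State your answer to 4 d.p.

0.7714

Rank p: 3, 1, 5, 2, 4, 6
Rank q: 3, 1, 5, 4, 2, 6
d = rank(p) − rank(q): 0, 0, 0, -2, 2, 0; Σd² = 8
ρ = 1 − 6Σd² / [n(n²−1)] = 1 − 6×8 / (6×35) = 1 − 48/210 ≈ 0.7714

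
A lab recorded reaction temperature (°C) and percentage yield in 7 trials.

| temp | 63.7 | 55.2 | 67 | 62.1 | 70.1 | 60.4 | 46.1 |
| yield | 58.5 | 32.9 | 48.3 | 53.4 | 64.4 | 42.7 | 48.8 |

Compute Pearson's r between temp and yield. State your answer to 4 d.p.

0.5425

n = 7, Σx = 424.6, Σy = 349, Σx² = 26137.52, Σy² = 18041.2, Σxy = 21437.97
nΣxy − ΣxΣy = 150065.79 − 148185.4 = 1880.39
nΣx² − (Σx)² = 182962.64 − 180285.16 = 2677.48; nΣy² − (Σy)² = 126288.4 − 121801 = 4487.4
r = 1880.39 / √(2677.48 × 4487.4) = 1880.39 / 3466.2550 ≈ 0.5425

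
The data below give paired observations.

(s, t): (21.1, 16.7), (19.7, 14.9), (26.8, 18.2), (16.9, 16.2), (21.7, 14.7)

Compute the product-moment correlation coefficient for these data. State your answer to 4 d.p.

n = 5, Σs = 106.2, Σt = 80.7, Σs² = 2308.04, Σt² = 1310.67, Σst = 1726.43
nΣst − ΣsΣt = 8632.15 − 8570.34 = 61.81
nΣs² − (Σs)² = 11540.2 − 11278.44 = 261.76; nΣt² − (Σt)² = 6553.35 − 6512.49 = 40.86
r = 61.81 / √(261.76 × 40.86) = 61.81 / 103.4191 ≈ 0.5977

0.5977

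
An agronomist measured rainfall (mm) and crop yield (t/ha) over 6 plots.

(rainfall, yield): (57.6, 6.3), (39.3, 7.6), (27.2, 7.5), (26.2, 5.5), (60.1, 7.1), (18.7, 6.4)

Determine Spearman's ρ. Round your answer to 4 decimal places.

0.2571

Rank rainfall: 5, 4, 3, 2, 6, 1
Rank yield: 2, 6, 5, 1, 4, 3
d = rank(rainfall) − rank(yield): 3, -2, -2, 1, 2, -2; Σd² = 26
ρ = 1 − 6Σd² / [n(n²−1)] = 1 − 6×26 / (6×35) = 1 − 156/210 ≈ 0.2571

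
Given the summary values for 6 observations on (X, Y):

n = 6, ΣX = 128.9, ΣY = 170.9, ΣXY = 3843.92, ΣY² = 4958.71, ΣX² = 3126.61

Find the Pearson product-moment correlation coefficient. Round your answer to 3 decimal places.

0.957

r = (nΣXY − ΣXΣY) / √[(nΣX² − (ΣX)²)(nΣY² − (ΣY)²)]
Numerator: 6×3843.92 − 128.9×170.9 = 1034.51
Denominator: √[(18759.66 − 16615.21)(29752.26 − 29206.81)] = √[2144.45 × 545.45] = 1081.5222
r = 1034.51 / 1081.5222 ≈ 0.957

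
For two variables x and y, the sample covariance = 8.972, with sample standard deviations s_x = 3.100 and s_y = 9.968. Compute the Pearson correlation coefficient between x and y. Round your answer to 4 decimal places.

0.2903

r = Cov(x,y) / (s_x · s_y) = 8.972 / (3.100 × 9.968)
  = 8.972 / 30.9008 ≈ 0.2903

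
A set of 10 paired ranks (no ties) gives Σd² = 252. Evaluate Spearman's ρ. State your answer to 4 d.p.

-0.5273

ρ = 1 − 6Σd² / [n(n²−1)] = 1 − 6×252 / (10×99)
  = 1 − 1512/990 = 1 − 1.52727 ≈ -0.5273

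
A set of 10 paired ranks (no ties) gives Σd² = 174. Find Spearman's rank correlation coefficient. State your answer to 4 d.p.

-0.0545

ρ = 1 − 6Σd² / [n(n²−1)] = 1 − 6×174 / (10×99)
  = 1 − 1044/990 = 1 − 1.05455 ≈ -0.0545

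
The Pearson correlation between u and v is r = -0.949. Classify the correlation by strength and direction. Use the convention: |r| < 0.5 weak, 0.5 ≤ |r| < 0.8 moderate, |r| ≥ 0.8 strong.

r = -0.949 < 0 so the relationship is negative.
|r| = 0.949, which falls in the strong range.

strong negative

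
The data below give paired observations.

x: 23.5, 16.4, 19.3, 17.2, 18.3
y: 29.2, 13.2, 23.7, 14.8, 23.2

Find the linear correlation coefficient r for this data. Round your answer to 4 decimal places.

n = 5, Σx = 94.7, Σy = 104.1, Σx² = 1824.43, Σy² = 2345.85, Σxy = 2039.21
nΣxy − ΣxΣy = 10196.05 − 9858.27 = 337.78
nΣx² − (Σx)² = 9122.15 − 8968.09 = 154.06; nΣy² − (Σy)² = 11729.25 − 10836.81 = 892.44
r = 337.78 / √(154.06 × 892.44) = 337.78 / 370.7955 ≈ 0.9110

0.9110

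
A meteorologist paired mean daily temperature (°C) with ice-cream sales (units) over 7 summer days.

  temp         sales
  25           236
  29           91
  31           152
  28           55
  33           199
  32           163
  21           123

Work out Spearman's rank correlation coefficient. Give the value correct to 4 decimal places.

0.2857

Rank temp: 2, 4, 5, 3, 7, 6, 1
Rank sales: 7, 2, 4, 1, 6, 5, 3
d = rank(temp) − rank(sales): -5, 2, 1, 2, 1, 1, -2; Σd² = 40
ρ = 1 − 6Σd² / [n(n²−1)] = 1 − 6×40 / (7×48) = 1 − 240/336 ≈ 0.2857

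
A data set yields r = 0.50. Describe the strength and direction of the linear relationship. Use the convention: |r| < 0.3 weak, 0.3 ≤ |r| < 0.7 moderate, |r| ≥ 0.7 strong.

moderate positive

r = 0.50 > 0 so the relationship is positive.
|r| = 0.50, which falls in the moderate range.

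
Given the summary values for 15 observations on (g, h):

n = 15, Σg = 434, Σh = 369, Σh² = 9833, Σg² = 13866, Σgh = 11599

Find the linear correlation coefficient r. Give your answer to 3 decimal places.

0.928

r = (nΣgh − ΣgΣh) / √[(nΣg² − (Σg)²)(nΣh² − (Σh)²)]
Numerator: 15×11599 − 434×369 = 13839
Denominator: √[(207990 − 188356)(147495 − 136161)] = √[19634 × 11334] = 14917.4983
r = 13839 / 14917.4983 ≈ 0.928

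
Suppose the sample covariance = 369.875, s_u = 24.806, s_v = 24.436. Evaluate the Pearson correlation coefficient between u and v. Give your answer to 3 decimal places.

r = Cov(u,v) / (s_u · s_v) = 369.875 / (24.806 × 24.436)
  = 369.875 / 606.1594 ≈ 0.610

0.610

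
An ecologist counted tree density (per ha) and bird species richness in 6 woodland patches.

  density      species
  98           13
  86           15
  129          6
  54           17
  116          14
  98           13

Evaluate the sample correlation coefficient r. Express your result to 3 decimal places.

-0.823

n = 6, Σx = 581, Σy = 78, Σx² = 59617, Σy² = 1084, Σxy = 7154
nΣxy − ΣxΣy = 42924 − 45318 = -2394
nΣx² − (Σx)² = 357702 − 337561 = 20141; nΣy² − (Σy)² = 6504 − 6084 = 420
r = -2394 / √(20141 × 420) = -2394 / 2908.4738 ≈ -0.823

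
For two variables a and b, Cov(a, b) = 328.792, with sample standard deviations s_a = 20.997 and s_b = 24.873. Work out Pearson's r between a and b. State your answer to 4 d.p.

0.6296

r = Cov(a,b) / (s_a · s_b) = 328.792 / (20.997 × 24.873)
  = 328.792 / 522.2584 ≈ 0.6296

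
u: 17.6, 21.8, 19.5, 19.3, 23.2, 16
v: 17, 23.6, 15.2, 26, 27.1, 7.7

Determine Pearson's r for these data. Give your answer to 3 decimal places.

0.832

n = 6, Σu = 117.4, Σv = 116.6, Σu² = 2331.98, Σv² = 2546.7, Σuv = 2363.8
nΣuv − ΣuΣv = 14182.8 − 13688.84 = 493.96
nΣu² − (Σu)² = 13991.88 − 13782.76 = 209.12; nΣv² − (Σv)² = 15280.2 − 13595.56 = 1684.64
r = 493.96 / √(209.12 × 1684.64) = 493.96 / 593.5418 ≈ 0.832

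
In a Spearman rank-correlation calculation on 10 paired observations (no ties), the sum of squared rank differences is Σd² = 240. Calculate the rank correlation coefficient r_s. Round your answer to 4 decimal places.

ρ = 1 − 6Σd² / [n(n²−1)] = 1 − 6×240 / (10×99)
  = 1 − 1440/990 = 1 − 1.45455 ≈ -0.4545

-0.4545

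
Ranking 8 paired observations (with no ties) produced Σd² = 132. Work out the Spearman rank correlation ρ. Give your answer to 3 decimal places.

-0.571

ρ = 1 − 6Σd² / [n(n²−1)] = 1 − 6×132 / (8×63)
  = 1 − 792/504 = 1 − 1.5714 ≈ -0.571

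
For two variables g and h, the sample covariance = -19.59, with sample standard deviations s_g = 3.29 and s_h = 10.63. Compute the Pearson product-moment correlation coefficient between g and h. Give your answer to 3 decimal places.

r = Cov(g,h) / (s_g · s_h) = -19.59 / (3.29 × 10.63)
  = -19.59 / 34.9727 ≈ -0.560

-0.560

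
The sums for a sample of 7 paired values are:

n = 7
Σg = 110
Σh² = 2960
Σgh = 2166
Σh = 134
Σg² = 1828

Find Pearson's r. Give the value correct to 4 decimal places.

r = (nΣgh − ΣgΣh) / √[(nΣg² − (Σg)²)(nΣh² − (Σh)²)]
Numerator: 7×2166 − 110×134 = 422
Denominator: √[(12796 − 12100)(20720 − 17956)] = √[696 × 2764] = 1386.9910
r = 422 / 1386.9910 ≈ 0.3043

0.3043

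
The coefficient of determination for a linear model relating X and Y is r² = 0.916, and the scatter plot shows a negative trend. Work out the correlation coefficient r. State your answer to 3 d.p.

|r| = √0.916 = 0.957
The association is negative, so r = −0.957.

-0.957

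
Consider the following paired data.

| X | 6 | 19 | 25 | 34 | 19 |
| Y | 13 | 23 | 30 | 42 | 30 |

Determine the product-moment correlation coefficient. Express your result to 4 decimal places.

0.9664

n = 5, ΣX = 103, ΣY = 138, ΣX² = 2539, ΣY² = 4262, ΣXY = 3263
nΣXY − ΣXΣY = 16315 − 14214 = 2101
nΣX² − (ΣX)² = 12695 − 10609 = 2086; nΣY² − (ΣY)² = 21310 − 19044 = 2266
r = 2101 / √(2086 × 2266) = 2101 / 2174.1380 ≈ 0.9664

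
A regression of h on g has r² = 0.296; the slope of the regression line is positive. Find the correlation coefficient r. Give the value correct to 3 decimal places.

0.544

|r| = √0.296 = 0.544
The association is positive, so r = 0.544.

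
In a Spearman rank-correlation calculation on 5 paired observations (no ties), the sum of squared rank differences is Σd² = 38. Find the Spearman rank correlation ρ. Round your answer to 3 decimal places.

ρ = 1 − 6Σd² / [n(n²−1)] = 1 − 6×38 / (5×24)
  = 1 − 228/120 = 1 − 1.9000 ≈ -0.900

-0.900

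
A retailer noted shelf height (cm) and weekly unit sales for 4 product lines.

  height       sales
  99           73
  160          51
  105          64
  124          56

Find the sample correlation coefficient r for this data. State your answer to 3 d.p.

-0.903

n = 4, Σx = 488, Σy = 244, Σx² = 61802, Σy² = 15162, Σxy = 29051
nΣxy − ΣxΣy = 116204 − 119072 = -2868
nΣx² − (Σx)² = 247208 − 238144 = 9064; nΣy² − (Σy)² = 60648 − 59536 = 1112
r = -2868 / √(9064 × 1112) = -2868 / 3174.7705 ≈ -0.903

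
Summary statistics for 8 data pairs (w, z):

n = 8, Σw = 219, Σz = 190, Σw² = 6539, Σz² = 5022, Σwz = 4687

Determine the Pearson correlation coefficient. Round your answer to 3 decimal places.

r = (nΣwz − ΣwΣz) / √[(nΣw² − (Σw)²)(nΣz² − (Σz)²)]
Numerator: 8×4687 − 219×190 = -4114
Denominator: √[(52312 − 47961)(40176 − 36100)] = √[4351 × 4076] = 4211.2559
r = -4114 / 4211.2559 ≈ -0.977

-0.977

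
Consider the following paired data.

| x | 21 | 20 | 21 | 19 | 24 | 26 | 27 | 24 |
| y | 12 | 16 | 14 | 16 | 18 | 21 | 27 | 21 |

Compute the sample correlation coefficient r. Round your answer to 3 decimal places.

0.846

n = 8, Σx = 182, Σy = 145, Σx² = 4200, Σy² = 2787, Σxy = 3381
nΣxy − ΣxΣy = 27048 − 26390 = 658
nΣx² − (Σx)² = 33600 − 33124 = 476; nΣy² − (Σy)² = 22296 − 21025 = 1271
r = 658 / √(476 × 1271) = 658 / 777.8149 ≈ 0.846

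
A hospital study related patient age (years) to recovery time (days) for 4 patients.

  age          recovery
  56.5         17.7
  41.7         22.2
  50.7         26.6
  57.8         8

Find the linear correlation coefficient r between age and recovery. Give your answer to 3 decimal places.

n = 4, Σx = 206.7, Σy = 74.5, Σx² = 10842.47, Σy² = 1577.69, Σxy = 3736.81
nΣxy − ΣxΣy = 14947.24 − 15399.15 = -451.91
nΣx² − (Σx)² = 43369.88 − 42724.89 = 644.99; nΣy² − (Σy)² = 6310.76 − 5550.25 = 760.51
r = -451.91 / √(644.99 × 760.51) = -451.91 / 700.3723 ≈ -0.645

-0.645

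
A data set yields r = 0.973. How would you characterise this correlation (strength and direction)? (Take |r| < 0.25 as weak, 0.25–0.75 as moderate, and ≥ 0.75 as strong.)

strong positive

r = 0.973 > 0 so the relationship is positive.
|r| = 0.973, which falls in the strong range.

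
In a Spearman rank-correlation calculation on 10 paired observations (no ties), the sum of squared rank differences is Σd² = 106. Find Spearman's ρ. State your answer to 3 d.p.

ρ = 1 − 6Σd² / [n(n²−1)] = 1 − 6×106 / (10×99)
  = 1 − 636/990 = 1 − 0.6424 ≈ 0.358

0.358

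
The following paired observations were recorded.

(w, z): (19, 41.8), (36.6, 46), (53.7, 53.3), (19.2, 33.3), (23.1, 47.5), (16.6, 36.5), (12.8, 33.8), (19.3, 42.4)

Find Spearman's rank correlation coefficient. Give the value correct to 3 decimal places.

Rank w: 3, 7, 8, 4, 6, 2, 1, 5
Rank z: 4, 6, 8, 1, 7, 3, 2, 5
d = rank(w) − rank(z): -1, 1, 0, 3, -1, -1, -1, 0; Σd² = 14
ρ = 1 − 6Σd² / [n(n²−1)] = 1 − 6×14 / (8×63) = 1 − 84/504 ≈ 0.833

0.833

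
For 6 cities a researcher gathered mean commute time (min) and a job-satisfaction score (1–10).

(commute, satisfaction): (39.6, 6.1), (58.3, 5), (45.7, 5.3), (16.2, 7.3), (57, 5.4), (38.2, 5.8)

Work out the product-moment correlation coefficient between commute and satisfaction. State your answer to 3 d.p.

n = 6, Σx = 255, Σy = 34.9, Σx² = 12026.22, Σy² = 206.39, Σxy = 1422.89
nΣxy − ΣxΣy = 8537.34 − 8899.5 = -362.16
nΣx² − (Σx)² = 72157.32 − 65025 = 7132.32; nΣy² − (Σy)² = 1238.34 − 1218.01 = 20.33
r = -362.16 / √(7132.32 × 20.33) = -362.16 / 380.7887 ≈ -0.951

-0.951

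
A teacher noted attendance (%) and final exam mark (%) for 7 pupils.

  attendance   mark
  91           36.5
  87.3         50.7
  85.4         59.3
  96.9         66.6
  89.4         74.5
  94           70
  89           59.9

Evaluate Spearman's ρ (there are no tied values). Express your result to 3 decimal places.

Rank attendance: 5, 2, 1, 7, 4, 6, 3
Rank mark: 1, 2, 3, 5, 7, 6, 4
d = rank(attendance) − rank(mark): 4, 0, -2, 2, -3, 0, -1; Σd² = 34
ρ = 1 − 6Σd² / [n(n²−1)] = 1 − 6×34 / (7×48) = 1 − 204/336 ≈ 0.393

0.393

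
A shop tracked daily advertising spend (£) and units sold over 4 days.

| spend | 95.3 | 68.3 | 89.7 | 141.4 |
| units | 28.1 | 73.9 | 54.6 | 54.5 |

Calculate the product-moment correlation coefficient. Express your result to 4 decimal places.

-0.2886

n = 4, Σx = 394.7, Σy = 211.1, Σx² = 41787.03, Σy² = 12202.23, Σxy = 20329.22
nΣxy − ΣxΣy = 81316.88 − 83321.17 = -2004.29
nΣx² − (Σx)² = 167148.12 − 155788.09 = 11360.03; nΣy² − (Σy)² = 48808.92 − 44563.21 = 4245.71
r = -2004.29 / √(11360.03 × 4245.71) = -2004.29 / 6944.8825 ≈ -0.2886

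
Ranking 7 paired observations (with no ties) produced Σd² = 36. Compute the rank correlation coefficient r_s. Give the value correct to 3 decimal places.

0.357

ρ = 1 − 6Σd² / [n(n²−1)] = 1 − 6×36 / (7×48)
  = 1 − 216/336 = 1 − 0.6429 ≈ 0.357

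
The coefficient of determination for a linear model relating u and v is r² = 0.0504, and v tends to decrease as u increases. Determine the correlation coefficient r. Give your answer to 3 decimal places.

|r| = √0.0504 = 0.224
The association is negative, so r = −0.224.

-0.224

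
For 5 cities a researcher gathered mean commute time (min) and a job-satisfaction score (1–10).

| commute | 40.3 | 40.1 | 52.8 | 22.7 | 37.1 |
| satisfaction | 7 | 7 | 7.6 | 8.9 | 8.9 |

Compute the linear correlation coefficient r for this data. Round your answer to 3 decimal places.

n = 5, Σx = 193, Σy = 39.4, Σx² = 7911.64, Σy² = 314.18, Σxy = 1496.3
nΣxy − ΣxΣy = 7481.5 − 7604.2 = -122.7
nΣx² − (Σx)² = 39558.2 − 37249 = 2309.2; nΣy² − (Σy)² = 1570.9 − 1552.36 = 18.54
r = -122.7 / √(2309.2 × 18.54) = -122.7 / 206.9120 ≈ -0.593

-0.593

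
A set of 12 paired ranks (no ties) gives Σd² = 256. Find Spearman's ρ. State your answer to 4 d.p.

ρ = 1 − 6Σd² / [n(n²−1)] = 1 − 6×256 / (12×143)
  = 1 − 1536/1716 = 1 − 0.89510 ≈ 0.1049

0.1049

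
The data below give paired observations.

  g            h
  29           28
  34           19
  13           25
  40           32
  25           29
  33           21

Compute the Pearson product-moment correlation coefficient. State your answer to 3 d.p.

n = 6, Σg = 174, Σh = 154, Σg² = 5480, Σh² = 4076, Σgh = 4481
nΣgh − ΣgΣh = 26886 − 26796 = 90
nΣg² − (Σg)² = 32880 − 30276 = 2604; nΣh² − (Σh)² = 24456 − 23716 = 740
r = 90 / √(2604 × 740) = 90 / 1388.1498 ≈ 0.065

0.065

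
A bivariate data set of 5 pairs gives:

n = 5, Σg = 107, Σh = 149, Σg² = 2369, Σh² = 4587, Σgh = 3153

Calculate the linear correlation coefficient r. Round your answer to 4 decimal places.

r = (nΣgh − ΣgΣh) / √[(nΣg² − (Σg)²)(nΣh² − (Σh)²)]
Numerator: 5×3153 − 107×149 = -178
Denominator: √[(11845 − 11449)(22935 − 22201)] = √[396 × 734] = 539.1326
r = -178 / 539.1326 ≈ -0.3302

-0.3302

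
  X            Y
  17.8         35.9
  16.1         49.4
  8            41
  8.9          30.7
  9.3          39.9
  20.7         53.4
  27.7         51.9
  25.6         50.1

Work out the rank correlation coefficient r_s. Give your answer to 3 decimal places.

0.690

Rank X: 5, 4, 1, 2, 3, 6, 8, 7
Rank Y: 2, 5, 4, 1, 3, 8, 7, 6
d = rank(X) − rank(Y): 3, -1, -3, 1, 0, -2, 1, 1; Σd² = 26
ρ = 1 − 6Σd² / [n(n²−1)] = 1 − 6×26 / (8×63) = 1 − 156/504 ≈ 0.690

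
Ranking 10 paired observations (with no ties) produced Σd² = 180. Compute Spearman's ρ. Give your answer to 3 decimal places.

ρ = 1 − 6Σd² / [n(n²−1)] = 1 − 6×180 / (10×99)
  = 1 − 1080/990 = 1 − 1.0909 ≈ -0.091

-0.091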